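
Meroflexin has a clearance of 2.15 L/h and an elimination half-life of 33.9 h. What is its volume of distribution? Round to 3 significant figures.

k = ln 2 / t½ = ln 2 / 33.9 = 0.02045 h⁻¹
V = CL / k = 2.15 / 0.02045 ≈ 105 L

105 L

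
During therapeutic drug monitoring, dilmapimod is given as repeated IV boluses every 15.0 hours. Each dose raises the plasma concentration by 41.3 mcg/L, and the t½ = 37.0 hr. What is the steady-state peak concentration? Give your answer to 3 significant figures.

k = ln 2 / 37.0 = 0.01873 hr⁻¹
Fraction remaining after one interval: e^(−kτ) = e^(−0.01873 × 15.0) = 0.7550
R = 1 / (1 − 0.7550) = 4.082
Css,max = 41.3 × 4.082 ≈ 169 mcg/L

169 mcg/L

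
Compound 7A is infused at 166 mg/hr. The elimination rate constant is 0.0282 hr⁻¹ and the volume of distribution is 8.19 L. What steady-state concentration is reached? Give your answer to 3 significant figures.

719 mg/L

CL = k · V = 0.0282 × 8.19 = 0.2310 L/hr
Css = rate / CL = 166 / 0.2310 ≈ 719 mg/L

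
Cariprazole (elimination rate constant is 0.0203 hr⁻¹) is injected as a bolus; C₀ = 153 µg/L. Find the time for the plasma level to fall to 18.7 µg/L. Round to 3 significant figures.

104 hours

C(t) = C₀ e^(−kt)  ⇒  t = ln(C₀/C) / k
t = ln(153/18.7) / 0.02030 = 2.102 / 0.02030 ≈ 104 hours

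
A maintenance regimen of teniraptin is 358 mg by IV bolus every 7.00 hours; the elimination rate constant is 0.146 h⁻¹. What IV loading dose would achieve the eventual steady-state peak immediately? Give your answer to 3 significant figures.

Accumulation ratio R = 1 / (1 − e^(−kτ)) = 1 / (1 − e^(−0.1460×7.00)) = 1 / (1 − 0.3599) = 1.562
Loading dose = maintenance dose × R = 358 × 1.562 ≈ 559 mg

559 mg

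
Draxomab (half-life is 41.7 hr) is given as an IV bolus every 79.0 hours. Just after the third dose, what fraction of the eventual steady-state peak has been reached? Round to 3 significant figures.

k = ln 2 / 41.7 = 0.01662 hr⁻¹
f_n = 1 − e^(−nkτ) = 1 − e^(−3 × 0.01662 × 79.0) = 1 − e^(−3.939) = 1 − 0.01946 ≈ 0.981

0.981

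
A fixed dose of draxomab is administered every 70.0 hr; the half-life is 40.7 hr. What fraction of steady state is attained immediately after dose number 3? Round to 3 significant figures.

k = ln 2 / 40.7 = 0.01703 hr⁻¹
f_n = 1 − e^(−nkτ) = 1 − e^(−3 × 0.01703 × 70.0) = 1 − e^(−3.576) = 1 − 0.02798 ≈ 0.972

0.972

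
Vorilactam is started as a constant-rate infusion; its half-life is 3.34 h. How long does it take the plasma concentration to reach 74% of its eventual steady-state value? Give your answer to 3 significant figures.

6.49 hours

k = ln 2 / 3.34 = 0.2075 h⁻¹
f = 1 − e^(−kt)  ⇒  t = −ln(1 − f) / k
t = −ln(1 − 0.74) / 0.2075 = 1.347 / 0.2075 ≈ 6.49 hours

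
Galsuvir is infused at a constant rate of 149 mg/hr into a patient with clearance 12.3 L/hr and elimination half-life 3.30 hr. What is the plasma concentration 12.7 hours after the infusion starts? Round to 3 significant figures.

Css = rate / CL = 149 / 12.3 = 12.11 mg/L
k = ln 2 / 3.30 = 0.2100 hr⁻¹
C(t) = Css (1 − e^(−kt)) = 12.11 × (1 − e^(−2.668)) = 12.11 × 0.9306 ≈ 11.3 mg/L

11.3 mg/L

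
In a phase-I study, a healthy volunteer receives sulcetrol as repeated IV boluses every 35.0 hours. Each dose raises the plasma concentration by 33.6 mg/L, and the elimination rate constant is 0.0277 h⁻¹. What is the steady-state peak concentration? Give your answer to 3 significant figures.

Fraction remaining after one interval: e^(−kτ) = e^(−0.02770 × 35.0) = 0.3793
R = 1 / (1 − 0.3793) = 1.611
Css,max = 33.6 × 1.611 ≈ 54.1 mg/L

54.1 mg/L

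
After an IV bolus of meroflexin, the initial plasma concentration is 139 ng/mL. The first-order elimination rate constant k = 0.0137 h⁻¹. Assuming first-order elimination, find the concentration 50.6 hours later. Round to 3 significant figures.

C(t) = C₀ e^(−kt) = 139 × e^(−0.01370 × 50.6) = 139 × e^(−0.6932) = 139 × 0.5000 ≈ 69.5 ng/mL

69.5 ng/mL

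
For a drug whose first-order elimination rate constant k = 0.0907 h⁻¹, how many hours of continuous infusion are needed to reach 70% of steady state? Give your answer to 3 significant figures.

f = 1 − e^(−kt)  ⇒  t = −ln(1 − f) / k
t = −ln(1 − 0.7) / 0.09070 = 1.204 / 0.09070 ≈ 13.3 hours

13.3 hours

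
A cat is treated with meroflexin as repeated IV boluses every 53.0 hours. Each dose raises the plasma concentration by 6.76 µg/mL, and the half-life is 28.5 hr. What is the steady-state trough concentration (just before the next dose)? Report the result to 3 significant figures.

2.57 µg/mL

k = ln 2 / 28.5 = 0.02432 hr⁻¹
Fraction remaining after one interval: e^(−kτ) = e^(−0.02432 × 53.0) = 0.2755
R = 1 / (1 − 0.2755) = 1.380
Css,max = 6.76 × 1.380 = 9.331 µg/mL
Css,min = Css,max × e^(−kτ) = 9.331 × 0.2755 ≈ 2.57 µg/mL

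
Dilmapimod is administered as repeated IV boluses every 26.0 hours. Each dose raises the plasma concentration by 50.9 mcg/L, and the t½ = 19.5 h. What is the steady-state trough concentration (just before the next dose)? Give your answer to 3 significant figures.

33.5 mcg/L

k = ln 2 / 19.5 = 0.03555 h⁻¹
Fraction remaining after one interval: e^(−kτ) = e^(−0.03555 × 26.0) = 0.3969
R = 1 / (1 − 0.3969) = 1.658
Css,max = 50.9 × 1.658 = 84.39 mcg/L
Css,min = Css,max × e^(−kτ) = 84.39 × 0.3969 ≈ 33.5 mcg/L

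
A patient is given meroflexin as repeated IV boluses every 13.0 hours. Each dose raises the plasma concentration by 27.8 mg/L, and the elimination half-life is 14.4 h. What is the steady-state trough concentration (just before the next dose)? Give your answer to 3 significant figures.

k = ln 2 / 14.4 = 0.04814 h⁻¹
Fraction remaining after one interval: e^(−kτ) = e^(−0.04814 × 13.0) = 0.5349
R = 1 / (1 − 0.5349) = 2.150
Css,max = 27.8 × 2.150 = 59.77 mg/L
Css,min = Css,max × e^(−kτ) = 59.77 × 0.5349 ≈ 32.0 mg/L

32.0 mg/L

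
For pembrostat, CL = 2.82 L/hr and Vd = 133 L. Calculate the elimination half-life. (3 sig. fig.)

32.7 hours

k = CL / V = 2.82 / 133 = 0.02120 hr⁻¹
t½ = ln 2 / k = ln 2 / 0.02120 ≈ 32.7 hours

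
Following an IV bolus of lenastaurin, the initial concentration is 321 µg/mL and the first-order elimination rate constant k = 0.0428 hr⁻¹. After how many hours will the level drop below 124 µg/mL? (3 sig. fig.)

C(t) = C₀ e^(−kt)  ⇒  t = ln(C₀/C) / k
t = ln(321/124) / 0.04280 = 0.9512 / 0.04280 ≈ 22.2 hours

22.2 hours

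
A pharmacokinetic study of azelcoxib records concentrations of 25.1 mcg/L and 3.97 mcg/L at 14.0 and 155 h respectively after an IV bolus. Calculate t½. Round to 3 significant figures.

k = ln(C₁/C₂) / (t₂ − t₁) = ln(25.1/3.97) / (155 − 14.0)
  = 1.844 / 141.0 = 0.01308 h⁻¹
t½ = ln 2 / k = ln 2 / 0.01308 ≈ 53.0 hours

53.0 hours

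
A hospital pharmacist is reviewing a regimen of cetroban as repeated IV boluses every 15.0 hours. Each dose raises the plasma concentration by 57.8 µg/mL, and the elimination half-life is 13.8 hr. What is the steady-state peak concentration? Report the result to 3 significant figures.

k = ln 2 / 13.8 = 0.05023 hr⁻¹
Fraction remaining after one interval: e^(−kτ) = e^(−0.05023 × 15.0) = 0.4708
R = 1 / (1 − 0.4708) = 1.889
Css,max = 57.8 × 1.889 ≈ 109 µg/mL

109 µg/mL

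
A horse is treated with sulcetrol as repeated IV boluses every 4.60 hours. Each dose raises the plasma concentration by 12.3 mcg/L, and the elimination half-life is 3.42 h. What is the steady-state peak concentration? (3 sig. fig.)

20.3 mcg/L

k = ln 2 / 3.42 = 0.2027 h⁻¹
Fraction remaining after one interval: e^(−kτ) = e^(−0.2027 × 4.60) = 0.3936
R = 1 / (1 − 0.3936) = 1.649
Css,max = 12.3 × 1.649 ≈ 20.3 mcg/L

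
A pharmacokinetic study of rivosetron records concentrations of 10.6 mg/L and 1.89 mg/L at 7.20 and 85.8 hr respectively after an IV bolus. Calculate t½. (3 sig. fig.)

k = ln(C₁/C₂) / (t₂ − t₁) = ln(10.6/1.89) / (85.8 − 7.20)
  = 1.724 / 78.60 = 0.02194 hr⁻¹
t½ = ln 2 / k = ln 2 / 0.02194 ≈ 31.6 hours

31.6 hours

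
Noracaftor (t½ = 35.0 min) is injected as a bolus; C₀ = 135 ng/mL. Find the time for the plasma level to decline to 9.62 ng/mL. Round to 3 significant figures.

133 minutes

k = ln 2 / 35.0 = 0.01980 min⁻¹
C(t) = C₀ e^(−kt)  ⇒  t = ln(C₀/C) / k
t = ln(135/9.62) / 0.01980 = 2.641 / 0.01980 ≈ 133 minutes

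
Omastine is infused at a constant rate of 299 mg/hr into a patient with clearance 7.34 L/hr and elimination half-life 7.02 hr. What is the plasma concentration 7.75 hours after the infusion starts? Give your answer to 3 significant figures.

21.8 µg/mL

Css = rate / CL = 299 / 7.34 = 40.74 µg/mL
k = ln 2 / 7.02 = 0.09874 hr⁻¹
C(t) = Css (1 − e^(−kt)) = 40.74 × (1 − e^(−0.7652)) = 40.74 × 0.5348 ≈ 21.8 µg/mL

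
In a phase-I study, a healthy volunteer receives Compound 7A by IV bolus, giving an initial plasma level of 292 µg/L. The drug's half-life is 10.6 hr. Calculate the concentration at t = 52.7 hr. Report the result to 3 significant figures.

9.31 µg/L

k = ln 2 / 10.6 = 0.06539 hr⁻¹
C(t) = C₀ e^(−kt) = 292 × e^(−0.06539 × 52.7) = 292 × e^(−3.446) = 292 × 0.03187 ≈ 9.31 µg/L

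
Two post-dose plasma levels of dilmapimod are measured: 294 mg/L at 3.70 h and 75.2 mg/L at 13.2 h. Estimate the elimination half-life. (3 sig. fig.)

k = ln(C₁/C₂) / (t₂ − t₁) = ln(294/75.2) / (13.2 − 3.70)
  = 1.363 / 9.500 = 0.1435 h⁻¹
t½ = ln 2 / k = ln 2 / 0.1435 ≈ 4.83 hours

4.83 hours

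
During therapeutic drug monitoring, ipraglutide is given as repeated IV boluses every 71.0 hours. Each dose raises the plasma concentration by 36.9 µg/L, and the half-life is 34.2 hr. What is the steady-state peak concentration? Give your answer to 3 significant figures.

48.4 µg/L

k = ln 2 / 34.2 = 0.02027 hr⁻¹
Fraction remaining after one interval: e^(−kτ) = e^(−0.02027 × 71.0) = 0.2372
R = 1 / (1 − 0.2372) = 1.311
Css,max = 36.9 × 1.311 ≈ 48.4 µg/L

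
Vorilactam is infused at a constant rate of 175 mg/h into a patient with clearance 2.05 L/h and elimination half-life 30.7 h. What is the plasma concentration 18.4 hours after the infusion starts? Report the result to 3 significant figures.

29.0 mg/L

Css = rate / CL = 175 / 2.05 = 85.37 mg/L
k = ln 2 / 30.7 = 0.02258 h⁻¹
C(t) = Css (1 − e^(−kt)) = 85.37 × (1 − e^(−0.4154)) = 85.37 × 0.3399 ≈ 29.0 mg/L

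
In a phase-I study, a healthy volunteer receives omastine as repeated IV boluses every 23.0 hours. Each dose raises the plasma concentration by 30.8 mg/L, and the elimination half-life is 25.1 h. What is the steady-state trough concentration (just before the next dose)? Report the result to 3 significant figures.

k = ln 2 / 25.1 = 0.02762 h⁻¹
Fraction remaining after one interval: e^(−kτ) = e^(−0.02762 × 23.0) = 0.5299
R = 1 / (1 − 0.5299) = 2.127
Css,max = 30.8 × 2.127 = 65.51 mg/L
Css,min = Css,max × e^(−kτ) = 65.51 × 0.5299 ≈ 34.7 mg/L

34.7 mg/L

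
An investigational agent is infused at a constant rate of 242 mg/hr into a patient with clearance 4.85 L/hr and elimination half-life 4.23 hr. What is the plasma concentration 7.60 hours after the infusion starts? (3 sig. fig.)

Css = rate / CL = 242 / 4.85 = 49.90 µg/mL
k = ln 2 / 4.23 = 0.1639 hr⁻¹
C(t) = Css (1 − e^(−kt)) = 49.90 × (1 − e^(−1.245)) = 49.90 × 0.7122 ≈ 35.5 µg/mL

35.5 µg/mL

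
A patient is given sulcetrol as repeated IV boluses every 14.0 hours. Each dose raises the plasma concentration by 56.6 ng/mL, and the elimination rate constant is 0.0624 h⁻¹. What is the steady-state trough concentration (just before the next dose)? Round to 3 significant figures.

Fraction remaining after one interval: e^(−kτ) = e^(−0.06240 × 14.0) = 0.4174
R = 1 / (1 − 0.4174) = 1.717
Css,max = 56.6 × 1.717 = 97.16 ng/mL
Css,min = Css,max × e^(−kτ) = 97.16 × 0.4174 ≈ 40.6 ng/mL

40.6 ng/mL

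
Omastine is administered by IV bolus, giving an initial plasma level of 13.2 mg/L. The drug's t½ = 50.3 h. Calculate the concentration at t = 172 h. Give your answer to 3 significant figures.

k = ln 2 / 50.3 = 0.01378 h⁻¹
C(t) = C₀ e^(−kt) = 13.2 × e^(−0.01378 × 172) = 13.2 × e^(−2.370) = 13.2 × 0.09346 ≈ 1.23 mg/L

1.23 mg/L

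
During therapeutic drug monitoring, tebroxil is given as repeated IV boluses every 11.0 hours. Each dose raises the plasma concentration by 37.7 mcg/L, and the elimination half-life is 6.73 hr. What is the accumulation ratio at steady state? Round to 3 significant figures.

1.48

k = ln 2 / 6.73 = 0.1030 hr⁻¹
Fraction remaining after one interval: e^(−kτ) = e^(−0.1030 × 11.0) = 0.3221
R = 1 / (1 − 0.3221) = 1 / 0.6779 ≈ 1.48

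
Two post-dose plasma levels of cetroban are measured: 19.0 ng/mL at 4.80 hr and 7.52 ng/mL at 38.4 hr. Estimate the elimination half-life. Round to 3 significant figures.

k = ln(C₁/C₂) / (t₂ − t₁) = ln(19.0/7.52) / (38.4 − 4.80)
  = 0.9269 / 33.60 = 0.02759 hr⁻¹
t½ = ln 2 / k = ln 2 / 0.02759 ≈ 25.1 hours

25.1 hours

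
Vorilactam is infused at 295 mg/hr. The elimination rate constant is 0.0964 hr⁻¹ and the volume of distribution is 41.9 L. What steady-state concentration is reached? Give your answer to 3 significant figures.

73.0 µg/mL

CL = k · V = 0.0964 × 41.9 = 4.039 L/hr
Css = rate / CL = 295 / 4.039 ≈ 73.0 µg/mL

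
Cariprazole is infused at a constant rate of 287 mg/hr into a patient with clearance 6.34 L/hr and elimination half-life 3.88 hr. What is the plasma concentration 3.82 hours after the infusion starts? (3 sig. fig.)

22.4 µg/mL

Css = rate / CL = 287 / 6.34 = 45.27 µg/mL
k = ln 2 / 3.88 = 0.1786 hr⁻¹
C(t) = Css (1 − e^(−kt)) = 45.27 × (1 − e^(−0.6824)) = 45.27 × 0.4946 ≈ 22.4 µg/mL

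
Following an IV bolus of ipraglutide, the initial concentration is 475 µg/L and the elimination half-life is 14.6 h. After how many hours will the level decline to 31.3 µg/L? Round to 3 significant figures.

k = ln 2 / 14.6 = 0.04748 h⁻¹
C(t) = C₀ e^(−kt)  ⇒  t = ln(C₀/C) / k
t = ln(475/31.3) / 0.04748 = 2.720 / 0.04748 ≈ 57.3 hours

57.3 hours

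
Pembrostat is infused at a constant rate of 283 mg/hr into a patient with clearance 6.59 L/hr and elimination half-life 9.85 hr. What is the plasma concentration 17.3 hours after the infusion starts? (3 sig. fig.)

Css = rate / CL = 283 / 6.59 = 42.94 µg/mL
k = ln 2 / 9.85 = 0.07037 hr⁻¹
C(t) = Css (1 − e^(−kt)) = 42.94 × (1 − e^(−1.217)) = 42.94 × 0.7040 ≈ 30.2 µg/mL

30.2 µg/mL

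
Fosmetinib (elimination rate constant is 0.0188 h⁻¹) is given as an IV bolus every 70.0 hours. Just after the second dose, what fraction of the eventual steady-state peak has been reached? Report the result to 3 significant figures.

0.928

f_n = 1 − e^(−nkτ) = 1 − e^(−2 × 0.01880 × 70.0) = 1 − e^(−2.632) = 1 − 0.07193 ≈ 0.928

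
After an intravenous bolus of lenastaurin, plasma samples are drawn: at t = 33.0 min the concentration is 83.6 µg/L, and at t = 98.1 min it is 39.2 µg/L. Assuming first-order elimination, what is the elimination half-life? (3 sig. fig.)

k = ln(C₁/C₂) / (t₂ − t₁) = ln(83.6/39.2) / (98.1 − 33.0)
  = 0.7574 / 65.10 = 0.01163 min⁻¹
t½ = ln 2 / k = ln 2 / 0.01163 ≈ 59.6 minutes

59.6 minutes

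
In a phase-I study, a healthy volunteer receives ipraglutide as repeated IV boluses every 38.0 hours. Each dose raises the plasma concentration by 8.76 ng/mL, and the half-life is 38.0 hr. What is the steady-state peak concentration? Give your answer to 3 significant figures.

k = ln 2 / 38.0 = 0.01824 hr⁻¹
Fraction remaining after one interval: e^(−kτ) = e^(−0.01824 × 38.0) = 0.5000
R = 1 / (1 − 0.5000) = 2.000
Css,max = 8.76 × 2.000 ≈ 17.5 ng/mL

17.5 ng/mL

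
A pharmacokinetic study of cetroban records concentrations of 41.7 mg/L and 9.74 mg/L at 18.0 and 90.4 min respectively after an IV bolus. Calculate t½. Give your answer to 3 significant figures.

34.5 minutes

k = ln(C₁/C₂) / (t₂ − t₁) = ln(41.7/9.74) / (90.4 − 18.0)
  = 1.454 / 72.40 = 0.02009 min⁻¹
t½ = ln 2 / k = ln 2 / 0.02009 ≈ 34.5 minutes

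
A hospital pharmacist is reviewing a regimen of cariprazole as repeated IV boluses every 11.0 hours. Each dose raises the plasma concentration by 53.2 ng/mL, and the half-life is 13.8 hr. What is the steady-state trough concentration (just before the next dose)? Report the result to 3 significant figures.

72.1 ng/mL

k = ln 2 / 13.8 = 0.05023 hr⁻¹
Fraction remaining after one interval: e^(−kτ) = e^(−0.05023 × 11.0) = 0.5755
R = 1 / (1 − 0.5755) = 2.356
Css,max = 53.2 × 2.356 = 125.3 ng/mL
Css,min = Css,max × e^(−kτ) = 125.3 × 0.5755 ≈ 72.1 ng/mL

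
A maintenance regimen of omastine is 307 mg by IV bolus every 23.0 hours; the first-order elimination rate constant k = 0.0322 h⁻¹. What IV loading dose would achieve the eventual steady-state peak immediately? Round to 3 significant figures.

587 mg

Accumulation ratio R = 1 / (1 − e^(−kτ)) = 1 / (1 − e^(−0.03220×23.0)) = 1 / (1 − 0.4768) = 1.911
Loading dose = maintenance dose × R = 307 × 1.911 ≈ 587 mg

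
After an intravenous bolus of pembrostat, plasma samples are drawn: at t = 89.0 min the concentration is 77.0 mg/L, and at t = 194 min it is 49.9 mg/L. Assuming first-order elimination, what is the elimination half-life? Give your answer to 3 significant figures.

k = ln(C₁/C₂) / (t₂ − t₁) = ln(77.0/49.9) / (194 − 89.0)
  = 0.4338 / 105.0 = 0.004131 min⁻¹
t½ = ln 2 / k = ln 2 / 0.004131 ≈ 168 minutes

168 minutes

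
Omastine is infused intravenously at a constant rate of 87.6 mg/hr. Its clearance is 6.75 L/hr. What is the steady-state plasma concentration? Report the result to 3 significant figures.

Css = infusion rate / CL = 87.6 / 6.75 ≈ 13.0 mg/L

13.0 mg/L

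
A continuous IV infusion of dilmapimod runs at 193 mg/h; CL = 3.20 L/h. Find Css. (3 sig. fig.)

60.3 mg/L

Css = infusion rate / CL = 193 / 3.20 ≈ 60.3 mg/L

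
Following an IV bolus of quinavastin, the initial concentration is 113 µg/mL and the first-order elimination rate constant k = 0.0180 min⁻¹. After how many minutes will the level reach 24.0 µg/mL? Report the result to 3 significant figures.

C(t) = C₀ e^(−kt)  ⇒  t = ln(C₀/C) / k
t = ln(113/24.0) / 0.01800 = 1.549 / 0.01800 ≈ 86.1 minutes

86.1 minutes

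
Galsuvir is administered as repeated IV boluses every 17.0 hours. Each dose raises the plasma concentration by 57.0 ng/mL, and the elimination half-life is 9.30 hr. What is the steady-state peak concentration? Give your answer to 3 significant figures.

79.3 ng/mL

k = ln 2 / 9.30 = 0.07453 hr⁻¹
Fraction remaining after one interval: e^(−kτ) = e^(−0.07453 × 17.0) = 0.2817
R = 1 / (1 − 0.2817) = 1.392
Css,max = 57.0 × 1.392 ≈ 79.3 ng/mL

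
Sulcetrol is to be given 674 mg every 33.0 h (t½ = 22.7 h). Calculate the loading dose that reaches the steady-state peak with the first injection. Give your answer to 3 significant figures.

k = ln 2 / 22.7 = 0.03054 h⁻¹
Accumulation ratio R = 1 / (1 − e^(−kτ)) = 1 / (1 − e^(−0.03054×33.0)) = 1 / (1 − 0.3651) = 1.575
Loading dose = maintenance dose × R = 674 × 1.575 ≈ 1060 mg

1060 mg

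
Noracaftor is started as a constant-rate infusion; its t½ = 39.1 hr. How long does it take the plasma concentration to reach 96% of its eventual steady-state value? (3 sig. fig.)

k = ln 2 / 39.1 = 0.01773 hr⁻¹
f = 1 − e^(−kt)  ⇒  t = −ln(1 − f) / k
t = −ln(1 − 0.96) / 0.01773 = 3.219 / 0.01773 ≈ 182 hours

182 hours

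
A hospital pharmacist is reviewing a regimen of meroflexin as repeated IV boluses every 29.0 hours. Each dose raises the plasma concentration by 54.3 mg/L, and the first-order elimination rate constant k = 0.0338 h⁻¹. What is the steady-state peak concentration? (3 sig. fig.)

86.9 mg/L

Fraction remaining after one interval: e^(−kτ) = e^(−0.03380 × 29.0) = 0.3752
R = 1 / (1 − 0.3752) = 1.601
Css,max = 54.3 × 1.601 ≈ 86.9 mg/L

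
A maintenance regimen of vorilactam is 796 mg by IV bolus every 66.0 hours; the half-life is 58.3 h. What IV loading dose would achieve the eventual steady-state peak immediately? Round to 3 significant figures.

1460 mg

k = ln 2 / 58.3 = 0.01189 h⁻¹
Accumulation ratio R = 1 / (1 − e^(−kτ)) = 1 / (1 − e^(−0.01189×66.0)) = 1 / (1 − 0.4563) = 1.839
Loading dose = maintenance dose × R = 796 × 1.839 ≈ 1460 mg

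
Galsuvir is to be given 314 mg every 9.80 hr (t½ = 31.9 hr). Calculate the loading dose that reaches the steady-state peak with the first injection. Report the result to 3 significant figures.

1640 mg

k = ln 2 / 31.9 = 0.02173 hr⁻¹
Accumulation ratio R = 1 / (1 − e^(−kτ)) = 1 / (1 − e^(−0.02173×9.80)) = 1 / (1 − 0.8082) = 5.214
Loading dose = maintenance dose × R = 314 × 5.214 ≈ 1640 mg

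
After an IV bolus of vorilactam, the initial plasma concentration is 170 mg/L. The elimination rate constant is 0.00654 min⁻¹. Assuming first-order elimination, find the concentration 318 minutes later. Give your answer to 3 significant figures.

C(t) = C₀ e^(−kt) = 170 × e^(−0.006540 × 318) = 170 × e^(−2.080) = 170 × 0.1250 ≈ 21.2 mg/L

21.2 mg/L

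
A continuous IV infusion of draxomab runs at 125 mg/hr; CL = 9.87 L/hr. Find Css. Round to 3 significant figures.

Css = infusion rate / CL = 125 / 9.87 ≈ 12.7 µg/mL

12.7 µg/mL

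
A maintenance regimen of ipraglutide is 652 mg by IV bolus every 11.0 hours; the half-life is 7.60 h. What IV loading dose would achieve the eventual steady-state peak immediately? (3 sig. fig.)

1030 mg

k = ln 2 / 7.60 = 0.09120 h⁻¹
Accumulation ratio R = 1 / (1 − e^(−kτ)) = 1 / (1 − e^(−0.09120×11.0)) = 1 / (1 − 0.3667) = 1.579
Loading dose = maintenance dose × R = 652 × 1.579 ≈ 1030 mg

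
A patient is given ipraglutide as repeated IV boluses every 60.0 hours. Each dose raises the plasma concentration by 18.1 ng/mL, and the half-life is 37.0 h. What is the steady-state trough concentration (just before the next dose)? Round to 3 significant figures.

k = ln 2 / 37.0 = 0.01873 h⁻¹
Fraction remaining after one interval: e^(−kτ) = e^(−0.01873 × 60.0) = 0.3250
R = 1 / (1 − 0.3250) = 1.481
Css,max = 18.1 × 1.481 = 26.81 ng/mL
Css,min = Css,max × e^(−kτ) = 26.81 × 0.3250 ≈ 8.71 ng/mL

8.71 ng/mL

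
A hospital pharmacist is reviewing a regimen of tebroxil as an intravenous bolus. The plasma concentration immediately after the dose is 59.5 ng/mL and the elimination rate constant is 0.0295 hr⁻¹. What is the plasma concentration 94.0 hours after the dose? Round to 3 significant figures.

3.72 ng/mL

C(t) = C₀ e^(−kt) = 59.5 × e^(−0.02950 × 94.0) = 59.5 × e^(−2.773) = 59.5 × 0.06247 ≈ 3.72 ng/mL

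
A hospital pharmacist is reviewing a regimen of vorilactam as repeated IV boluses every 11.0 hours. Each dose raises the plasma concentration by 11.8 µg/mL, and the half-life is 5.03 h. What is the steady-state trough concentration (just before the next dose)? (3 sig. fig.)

k = ln 2 / 5.03 = 0.1378 h⁻¹
Fraction remaining after one interval: e^(−kτ) = e^(−0.1378 × 11.0) = 0.2196
R = 1 / (1 − 0.2196) = 1.281
Css,max = 11.8 × 1.281 = 15.12 µg/mL
Css,min = Css,max × e^(−kτ) = 15.12 × 0.2196 ≈ 3.32 µg/mL

3.32 µg/mL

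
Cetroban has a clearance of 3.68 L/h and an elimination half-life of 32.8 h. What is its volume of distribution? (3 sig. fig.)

174 L

k = ln 2 / t½ = ln 2 / 32.8 = 0.02113 h⁻¹
V = CL / k = 3.68 / 0.02113 ≈ 174 L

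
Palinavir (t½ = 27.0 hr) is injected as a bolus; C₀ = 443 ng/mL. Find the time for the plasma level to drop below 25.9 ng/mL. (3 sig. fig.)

111 hours

k = ln 2 / 27.0 = 0.02567 hr⁻¹
C(t) = C₀ e^(−kt)  ⇒  t = ln(C₀/C) / k
t = ln(443/25.9) / 0.02567 = 2.839 / 0.02567 ≈ 111 hours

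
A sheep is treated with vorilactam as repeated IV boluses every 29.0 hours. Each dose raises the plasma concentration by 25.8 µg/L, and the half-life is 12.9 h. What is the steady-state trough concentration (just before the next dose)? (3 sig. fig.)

k = ln 2 / 12.9 = 0.05373 h⁻¹
Fraction remaining after one interval: e^(−kτ) = e^(−0.05373 × 29.0) = 0.2105
R = 1 / (1 − 0.2105) = 1.267
Css,max = 25.8 × 1.267 = 32.68 µg/L
Css,min = Css,max × e^(−kτ) = 32.68 × 0.2105 ≈ 6.88 µg/L

6.88 µg/L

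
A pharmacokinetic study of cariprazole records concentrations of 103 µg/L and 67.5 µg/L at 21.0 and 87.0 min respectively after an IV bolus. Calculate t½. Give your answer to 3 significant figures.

k = ln(C₁/C₂) / (t₂ − t₁) = ln(103/67.5) / (87.0 − 21.0)
  = 0.4226 / 66.00 = 0.006403 min⁻¹
t½ = ln 2 / k = ln 2 / 0.006403 ≈ 108 minutes

108 minutes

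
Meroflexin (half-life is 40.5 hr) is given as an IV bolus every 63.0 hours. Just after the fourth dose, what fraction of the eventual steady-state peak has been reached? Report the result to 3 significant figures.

0.987

k = ln 2 / 40.5 = 0.01711 hr⁻¹
f_n = 1 − e^(−nkτ) = 1 − e^(−4 × 0.01711 × 63.0) = 1 − e^(−4.313) = 1 − 0.01339 ≈ 0.987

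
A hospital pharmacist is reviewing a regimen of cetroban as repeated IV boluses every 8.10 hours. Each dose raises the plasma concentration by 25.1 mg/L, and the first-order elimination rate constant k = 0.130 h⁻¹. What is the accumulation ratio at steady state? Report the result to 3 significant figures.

Fraction remaining after one interval: e^(−kτ) = e^(−0.1300 × 8.10) = 0.3489
R = 1 / (1 − 0.3489) = 1 / 0.6511 ≈ 1.54

1.54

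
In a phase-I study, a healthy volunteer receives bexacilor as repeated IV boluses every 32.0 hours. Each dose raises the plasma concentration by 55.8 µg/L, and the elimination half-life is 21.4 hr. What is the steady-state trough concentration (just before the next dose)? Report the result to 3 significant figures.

30.7 µg/L

k = ln 2 / 21.4 = 0.03239 hr⁻¹
Fraction remaining after one interval: e^(−kτ) = e^(−0.03239 × 32.0) = 0.3547
R = 1 / (1 − 0.3547) = 1.550
Css,max = 55.8 × 1.550 = 86.47 µg/L
Css,min = Css,max × e^(−kτ) = 86.47 × 0.3547 ≈ 30.7 µg/L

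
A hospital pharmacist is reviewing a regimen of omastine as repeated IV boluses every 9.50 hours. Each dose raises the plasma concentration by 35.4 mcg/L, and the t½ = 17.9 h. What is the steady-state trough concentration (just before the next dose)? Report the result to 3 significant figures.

79.6 mcg/L

k = ln 2 / 17.9 = 0.03872 h⁻¹
Fraction remaining after one interval: e^(−kτ) = e^(−0.03872 × 9.50) = 0.6922
R = 1 / (1 − 0.6922) = 3.249
Css,max = 35.4 × 3.249 = 115.0 mcg/L
Css,min = Css,max × e^(−kτ) = 115.0 × 0.6922 ≈ 79.6 mcg/L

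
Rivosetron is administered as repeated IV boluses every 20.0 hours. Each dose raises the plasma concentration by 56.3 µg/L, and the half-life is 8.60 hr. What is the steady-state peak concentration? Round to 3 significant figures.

70.3 µg/L

k = ln 2 / 8.60 = 0.08060 hr⁻¹
Fraction remaining after one interval: e^(−kτ) = e^(−0.08060 × 20.0) = 0.1995
R = 1 / (1 − 0.1995) = 1.249
Css,max = 56.3 × 1.249 ≈ 70.3 µg/L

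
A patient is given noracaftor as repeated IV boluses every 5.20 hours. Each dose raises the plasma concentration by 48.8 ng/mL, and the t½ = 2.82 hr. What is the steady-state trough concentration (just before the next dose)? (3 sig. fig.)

k = ln 2 / 2.82 = 0.2458 hr⁻¹
Fraction remaining after one interval: e^(−kτ) = e^(−0.2458 × 5.20) = 0.2786
R = 1 / (1 − 0.2786) = 1.386
Css,max = 48.8 × 1.386 = 67.64 ng/mL
Css,min = Css,max × e^(−kτ) = 67.64 × 0.2786 ≈ 18.8 ng/mL

18.8 ng/mL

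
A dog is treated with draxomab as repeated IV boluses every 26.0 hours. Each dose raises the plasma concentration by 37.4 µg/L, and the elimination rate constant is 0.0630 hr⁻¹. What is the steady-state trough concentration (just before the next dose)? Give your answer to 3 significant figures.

9.02 µg/L

Fraction remaining after one interval: e^(−kτ) = e^(−0.06300 × 26.0) = 0.1944
R = 1 / (1 − 0.1944) = 1.241
Css,max = 37.4 × 1.241 = 46.42 µg/L
Css,min = Css,max × e^(−kτ) = 46.42 × 0.1944 ≈ 9.02 µg/L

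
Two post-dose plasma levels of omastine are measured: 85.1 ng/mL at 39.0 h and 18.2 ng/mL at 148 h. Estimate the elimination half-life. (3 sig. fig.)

49.0 hours

k = ln(C₁/C₂) / (t₂ − t₁) = ln(85.1/18.2) / (148 − 39.0)
  = 1.542 / 109.0 = 0.01415 h⁻¹
t½ = ln 2 / k = ln 2 / 0.01415 ≈ 49.0 hours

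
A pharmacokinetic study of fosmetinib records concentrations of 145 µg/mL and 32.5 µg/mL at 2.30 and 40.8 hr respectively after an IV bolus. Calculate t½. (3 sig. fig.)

k = ln(C₁/C₂) / (t₂ − t₁) = ln(145/32.5) / (40.8 − 2.30)
  = 1.495 / 38.50 = 0.03884 hr⁻¹
t½ = ln 2 / k = ln 2 / 0.03884 ≈ 17.8 hours

17.8 hours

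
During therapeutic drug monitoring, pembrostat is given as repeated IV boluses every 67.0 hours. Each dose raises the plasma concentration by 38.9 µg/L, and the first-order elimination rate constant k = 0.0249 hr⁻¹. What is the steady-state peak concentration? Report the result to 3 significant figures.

47.9 µg/L

Fraction remaining after one interval: e^(−kτ) = e^(−0.02490 × 67.0) = 0.1886
R = 1 / (1 − 0.1886) = 1.232
Css,max = 38.9 × 1.232 ≈ 47.9 µg/L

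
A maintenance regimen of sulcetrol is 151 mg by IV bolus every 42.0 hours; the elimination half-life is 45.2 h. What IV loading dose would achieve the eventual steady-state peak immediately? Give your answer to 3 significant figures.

k = ln 2 / 45.2 = 0.01534 h⁻¹
Accumulation ratio R = 1 / (1 − e^(−kτ)) = 1 / (1 − e^(−0.01534×42.0)) = 1 / (1 − 0.5251) = 2.106
Loading dose = maintenance dose × R = 151 × 2.106 ≈ 318 mg

318 mg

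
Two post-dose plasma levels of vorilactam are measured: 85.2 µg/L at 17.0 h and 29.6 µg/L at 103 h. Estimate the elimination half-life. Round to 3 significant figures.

56.4 hours

k = ln(C₁/C₂) / (t₂ − t₁) = ln(85.2/29.6) / (103 − 17.0)
  = 1.057 / 86.00 = 0.01229 h⁻¹
t½ = ln 2 / k = ln 2 / 0.01229 ≈ 56.4 hours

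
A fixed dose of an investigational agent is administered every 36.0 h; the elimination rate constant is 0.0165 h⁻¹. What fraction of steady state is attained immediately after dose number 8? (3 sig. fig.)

0.991

f_n = 1 − e^(−nkτ) = 1 − e^(−8 × 0.01650 × 36.0) = 1 − e^(−4.752) = 1 − 0.008634 ≈ 0.991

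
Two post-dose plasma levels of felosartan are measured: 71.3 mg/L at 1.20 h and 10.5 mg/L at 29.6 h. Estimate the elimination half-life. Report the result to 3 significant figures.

10.3 hours

k = ln(C₁/C₂) / (t₂ − t₁) = ln(71.3/10.5) / (29.6 − 1.20)
  = 1.916 / 28.40 = 0.06745 h⁻¹
t½ = ln 2 / k = ln 2 / 0.06745 ≈ 10.3 hours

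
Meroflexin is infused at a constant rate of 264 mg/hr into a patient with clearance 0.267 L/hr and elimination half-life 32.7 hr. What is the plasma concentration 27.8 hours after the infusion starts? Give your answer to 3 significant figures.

Css = rate / CL = 264 / 0.267 = 988.8 mg/L
k = ln 2 / 32.7 = 0.02120 hr⁻¹
C(t) = Css (1 − e^(−kt)) = 988.8 × (1 − e^(−0.5893)) = 988.8 × 0.4453 ≈ 440 mg/L

440 mg/L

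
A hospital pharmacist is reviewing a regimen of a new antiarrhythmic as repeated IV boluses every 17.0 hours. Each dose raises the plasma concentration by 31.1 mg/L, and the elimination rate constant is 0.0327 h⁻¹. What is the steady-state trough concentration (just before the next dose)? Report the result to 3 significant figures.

41.8 mg/L

Fraction remaining after one interval: e^(−kτ) = e^(−0.03270 × 17.0) = 0.5736
R = 1 / (1 − 0.5736) = 2.345
Css,max = 31.1 × 2.345 = 72.93 mg/L
Css,min = Css,max × e^(−kτ) = 72.93 × 0.5736 ≈ 41.8 mg/L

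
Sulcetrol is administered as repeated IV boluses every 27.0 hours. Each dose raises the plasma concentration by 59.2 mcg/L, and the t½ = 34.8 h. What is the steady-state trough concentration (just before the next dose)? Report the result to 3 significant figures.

83.1 mcg/L

k = ln 2 / 34.8 = 0.01992 h⁻¹
Fraction remaining after one interval: e^(−kτ) = e^(−0.01992 × 27.0) = 0.5840
R = 1 / (1 − 0.5840) = 2.404
Css,max = 59.2 × 2.404 = 142.3 mcg/L
Css,min = Css,max × e^(−kτ) = 142.3 × 0.5840 ≈ 83.1 mcg/L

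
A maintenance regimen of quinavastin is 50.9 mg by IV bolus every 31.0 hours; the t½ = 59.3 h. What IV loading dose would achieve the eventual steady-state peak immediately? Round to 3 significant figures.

167 mg

k = ln 2 / 59.3 = 0.01169 h⁻¹
Accumulation ratio R = 1 / (1 − e^(−kτ)) = 1 / (1 − e^(−0.01169×31.0)) = 1 / (1 − 0.6960) = 3.290
Loading dose = maintenance dose × R = 50.9 × 3.290 ≈ 167 mg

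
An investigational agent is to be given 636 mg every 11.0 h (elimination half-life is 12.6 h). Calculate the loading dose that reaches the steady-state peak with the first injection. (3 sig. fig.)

k = ln 2 / 12.6 = 0.05501 h⁻¹
Accumulation ratio R = 1 / (1 − e^(−kτ)) = 1 / (1 − e^(−0.05501×11.0)) = 1 / (1 − 0.5460) = 2.203
Loading dose = maintenance dose × R = 636 × 2.203 ≈ 1400 mg

1400 mg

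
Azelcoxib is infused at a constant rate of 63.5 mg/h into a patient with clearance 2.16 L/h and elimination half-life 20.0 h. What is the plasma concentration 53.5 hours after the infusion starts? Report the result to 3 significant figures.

Css = rate / CL = 63.5 / 2.16 = 29.40 mg/L
k = ln 2 / 20.0 = 0.03466 h⁻¹
C(t) = Css (1 − e^(−kt)) = 29.40 × (1 − e^(−1.854)) = 29.40 × 0.8434 ≈ 24.8 mg/L

24.8 mg/L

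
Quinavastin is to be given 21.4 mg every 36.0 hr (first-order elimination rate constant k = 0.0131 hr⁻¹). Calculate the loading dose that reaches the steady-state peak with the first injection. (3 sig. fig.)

56.9 mg

Accumulation ratio R = 1 / (1 − e^(−kτ)) = 1 / (1 − e^(−0.01310×36.0)) = 1 / (1 − 0.6240) = 2.660
Loading dose = maintenance dose × R = 21.4 × 2.660 ≈ 56.9 mg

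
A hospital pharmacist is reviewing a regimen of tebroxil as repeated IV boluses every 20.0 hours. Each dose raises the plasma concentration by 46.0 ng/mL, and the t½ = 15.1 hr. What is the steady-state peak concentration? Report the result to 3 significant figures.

76.6 ng/mL

k = ln 2 / 15.1 = 0.04590 hr⁻¹
Fraction remaining after one interval: e^(−kτ) = e^(−0.04590 × 20.0) = 0.3993
R = 1 / (1 − 0.3993) = 1.665
Css,max = 46.0 × 1.665 ≈ 76.6 ng/mL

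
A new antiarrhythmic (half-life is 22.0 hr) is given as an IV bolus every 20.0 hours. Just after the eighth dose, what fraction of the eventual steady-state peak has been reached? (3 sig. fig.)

0.994

k = ln 2 / 22.0 = 0.03151 hr⁻¹
f_n = 1 − e^(−nkτ) = 1 − e^(−8 × 0.03151 × 20.0) = 1 − e^(−5.041) = 1 − 0.006467 ≈ 0.994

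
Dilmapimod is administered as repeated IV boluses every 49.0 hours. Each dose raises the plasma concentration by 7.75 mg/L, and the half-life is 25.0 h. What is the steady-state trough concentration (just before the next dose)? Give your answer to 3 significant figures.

k = ln 2 / 25.0 = 0.02773 h⁻¹
Fraction remaining after one interval: e^(−kτ) = e^(−0.02773 × 49.0) = 0.2570
R = 1 / (1 − 0.2570) = 1.346
Css,max = 7.75 × 1.346 = 10.43 mg/L
Css,min = Css,max × e^(−kτ) = 10.43 × 0.2570 ≈ 2.68 mg/L

2.68 mg/L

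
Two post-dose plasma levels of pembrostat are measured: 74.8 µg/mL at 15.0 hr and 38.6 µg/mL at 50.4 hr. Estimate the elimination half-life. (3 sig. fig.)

k = ln(C₁/C₂) / (t₂ − t₁) = ln(74.8/38.6) / (50.4 − 15.0)
  = 0.6616 / 35.40 = 0.01869 hr⁻¹
t½ = ln 2 / k = ln 2 / 0.01869 ≈ 37.1 hours

37.1 hours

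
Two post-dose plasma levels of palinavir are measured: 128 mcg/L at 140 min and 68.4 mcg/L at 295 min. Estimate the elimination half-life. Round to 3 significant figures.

171 minutes

k = ln(C₁/C₂) / (t₂ − t₁) = ln(128/68.4) / (295 − 140)
  = 0.6267 / 155.0 = 0.004043 min⁻¹
t½ = ln 2 / k = ln 2 / 0.004043 ≈ 171 minutes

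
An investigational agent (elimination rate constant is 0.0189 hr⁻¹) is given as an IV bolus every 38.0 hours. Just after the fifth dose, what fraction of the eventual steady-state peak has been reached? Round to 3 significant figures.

f_n = 1 − e^(−nkτ) = 1 − e^(−5 × 0.01890 × 38.0) = 1 − e^(−3.591) = 1 − 0.02757 ≈ 0.972

0.972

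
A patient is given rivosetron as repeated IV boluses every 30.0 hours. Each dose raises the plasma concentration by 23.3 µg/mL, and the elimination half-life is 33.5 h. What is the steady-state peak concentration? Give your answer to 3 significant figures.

50.4 µg/mL

k = ln 2 / 33.5 = 0.02069 h⁻¹
Fraction remaining after one interval: e^(−kτ) = e^(−0.02069 × 30.0) = 0.5376
R = 1 / (1 − 0.5376) = 2.162
Css,max = 23.3 × 2.162 ≈ 50.4 µg/mL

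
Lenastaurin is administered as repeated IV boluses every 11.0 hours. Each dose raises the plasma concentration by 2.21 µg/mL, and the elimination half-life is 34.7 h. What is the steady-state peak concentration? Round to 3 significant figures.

11.2 µg/mL

k = ln 2 / 34.7 = 0.01998 h⁻¹
Fraction remaining after one interval: e^(−kτ) = e^(−0.01998 × 11.0) = 0.8027
R = 1 / (1 − 0.8027) = 5.069
Css,max = 2.21 × 5.069 ≈ 11.2 µg/mL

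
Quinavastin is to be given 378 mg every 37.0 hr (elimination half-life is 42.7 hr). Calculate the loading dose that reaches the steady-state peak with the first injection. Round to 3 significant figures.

k = ln 2 / 42.7 = 0.01623 hr⁻¹
Accumulation ratio R = 1 / (1 − e^(−kτ)) = 1 / (1 − e^(−0.01623×37.0)) = 1 / (1 − 0.5485) = 2.215
Loading dose = maintenance dose × R = 378 × 2.215 ≈ 837 mg

837 mg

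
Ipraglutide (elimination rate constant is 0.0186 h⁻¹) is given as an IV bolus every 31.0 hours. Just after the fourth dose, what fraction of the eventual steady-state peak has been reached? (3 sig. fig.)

f_n = 1 − e^(−nkτ) = 1 − e^(−4 × 0.01860 × 31.0) = 1 − e^(−2.306) = 1 − 0.09962 ≈ 0.900

0.900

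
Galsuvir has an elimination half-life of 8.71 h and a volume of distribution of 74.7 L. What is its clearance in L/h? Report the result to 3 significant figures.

k = ln 2 / t½ = ln 2 / 8.71 = 0.07958 h⁻¹
CL = k · V = 0.07958 × 74.7 ≈ 5.94 L/h

5.94 L/h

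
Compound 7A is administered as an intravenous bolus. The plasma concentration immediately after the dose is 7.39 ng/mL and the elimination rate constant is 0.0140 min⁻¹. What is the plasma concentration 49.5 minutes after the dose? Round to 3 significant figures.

3.70 ng/mL

C(t) = C₀ e^(−kt) = 7.39 × e^(−0.01400 × 49.5) = 7.39 × e^(−0.6930) = 7.39 × 0.5001 ≈ 3.70 ng/mL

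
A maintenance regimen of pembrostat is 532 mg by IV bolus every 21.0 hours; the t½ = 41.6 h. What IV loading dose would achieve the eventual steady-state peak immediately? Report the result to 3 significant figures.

k = ln 2 / 41.6 = 0.01666 h⁻¹
Accumulation ratio R = 1 / (1 − e^(−kτ)) = 1 / (1 − e^(−0.01666×21.0)) = 1 / (1 − 0.7048) = 3.387
Loading dose = maintenance dose × R = 532 × 3.387 ≈ 1800 mg

1800 mg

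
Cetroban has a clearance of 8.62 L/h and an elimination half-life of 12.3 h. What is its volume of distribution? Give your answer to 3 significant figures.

153 L

k = ln 2 / t½ = ln 2 / 12.3 = 0.05635 h⁻¹
V = CL / k = 8.62 / 0.05635 ≈ 153 L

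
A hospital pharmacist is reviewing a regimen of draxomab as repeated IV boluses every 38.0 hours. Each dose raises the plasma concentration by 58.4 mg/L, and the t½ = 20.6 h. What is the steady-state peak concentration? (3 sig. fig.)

k = ln 2 / 20.6 = 0.03365 h⁻¹
Fraction remaining after one interval: e^(−kτ) = e^(−0.03365 × 38.0) = 0.2784
R = 1 / (1 − 0.2784) = 1.386
Css,max = 58.4 × 1.386 ≈ 80.9 mg/L

80.9 mg/L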